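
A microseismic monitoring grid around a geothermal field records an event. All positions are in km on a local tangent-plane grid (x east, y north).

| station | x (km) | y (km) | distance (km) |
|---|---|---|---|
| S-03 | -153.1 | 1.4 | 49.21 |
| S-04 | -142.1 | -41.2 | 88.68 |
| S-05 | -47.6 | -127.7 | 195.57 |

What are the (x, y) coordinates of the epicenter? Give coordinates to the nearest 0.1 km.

Circle about each station: (x + 153.1)² + (y − 1.4)² = 49.21²; (x + 142.1)² + (y + 41.2)² = 88.68²; (x + 47.6)² + (y + 127.7)² = 195.57².
Subtracting pairs of circle equations eliminates x²+y² and gives linear equations (the radical axes):
22.0 x − 85.2 y = -6994.24
211.0 x − 258.2 y = -40694.52
Solving the 2×2 system: x ≈ -135.1, y ≈ 47.2 km.
Check against S-03 (with the unrounded x, y): √((x + 153.1)²+(y − 1.4)²) = 49.22 ≈ 49.21 km. ✓

(-135.1, 47.2)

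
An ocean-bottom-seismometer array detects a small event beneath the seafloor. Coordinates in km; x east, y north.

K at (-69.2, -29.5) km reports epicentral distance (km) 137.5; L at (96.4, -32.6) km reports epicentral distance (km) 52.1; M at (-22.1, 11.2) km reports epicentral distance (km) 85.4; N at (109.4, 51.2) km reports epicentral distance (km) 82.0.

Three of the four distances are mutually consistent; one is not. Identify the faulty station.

Solve using three stations at a time. Using K, L, M (subtract circle equations pairwise → linear system) gives (x, y) ≈ (63.2, 7.5).
Distances from that point to each station vs reported:
  K: calculated 137.5 vs reported 137.5 → residual 0.0 km
  L: calculated 52.1 vs reported 52.1 → residual 0.0 km
  M: calculated 85.4 vs reported 85.4 → residual 0.0 km
  N: calculated 63.6 vs reported 82.0 → residual 18.4 km
K, L, M are mutually consistent (residuals ≈ 0); N is off by 18.4 km.

N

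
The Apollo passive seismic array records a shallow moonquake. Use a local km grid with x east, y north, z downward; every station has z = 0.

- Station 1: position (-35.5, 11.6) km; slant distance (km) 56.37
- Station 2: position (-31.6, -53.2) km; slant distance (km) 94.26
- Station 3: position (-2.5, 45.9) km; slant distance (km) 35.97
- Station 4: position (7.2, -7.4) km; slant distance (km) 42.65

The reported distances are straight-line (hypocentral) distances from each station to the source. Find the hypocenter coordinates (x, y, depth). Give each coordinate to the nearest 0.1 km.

x ≈ 12.4 km, y ≈ 26.0 km, depth ≈ 26.0 km

Each station gives a sphere (x−x_i)² + (y−y_i)² + z² = d_i² (stations at z=0).
Subtracting the Station 1 sphere from Station 2 and Station 3: z² cancels, leaving linear equations in x and y:
7.8 x − 129.6 y = -3273.38
66.0 x + 68.6 y = 2601.99
Solving: x ≈ 12.396, y ≈ 26.004 km (keep extra digits for the depth step; rounded: 12.4, 26.0).
Then from the Station 1 sphere: z² = 56.37² − (x + 35.5)² − (y − 11.6)² with x = 12.396, y = 26.004, so z ≈ 26.001 ≈ 26.0 km.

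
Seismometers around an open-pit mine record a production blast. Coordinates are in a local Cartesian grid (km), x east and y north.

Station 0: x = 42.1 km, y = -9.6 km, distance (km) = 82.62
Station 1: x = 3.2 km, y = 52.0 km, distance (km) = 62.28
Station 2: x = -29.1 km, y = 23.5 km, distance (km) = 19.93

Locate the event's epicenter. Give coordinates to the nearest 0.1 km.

x ≈ -39.0 km, y ≈ 6.2 km

Circle about each station: (x − 42.1)² + (y + 9.6)² = 82.62²; (x − 3.2)² + (y − 52.0)² = 62.28²; (x + 29.1)² + (y − 23.5)² = 19.93².
Subtracting pairs of circle equations eliminates x²+y² and gives linear equations (the radical axes):
-77.8 x + 123.2 y = 3796.94
-142.4 x + 66.2 y = 5963.35
Solving the 2×2 system: x ≈ -39.0, y ≈ 6.2 km.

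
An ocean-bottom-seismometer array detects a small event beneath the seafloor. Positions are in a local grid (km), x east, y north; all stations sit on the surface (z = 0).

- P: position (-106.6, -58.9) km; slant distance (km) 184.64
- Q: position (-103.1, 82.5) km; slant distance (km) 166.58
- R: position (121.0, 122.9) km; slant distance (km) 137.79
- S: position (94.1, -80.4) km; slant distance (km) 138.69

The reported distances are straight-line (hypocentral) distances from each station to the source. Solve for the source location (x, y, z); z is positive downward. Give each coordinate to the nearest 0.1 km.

Each station gives a sphere (x−x_i)² + (y−y_i)² + z² = d_i² (stations at z=0).
Subtracting the P sphere from Q and R: z² cancels, leaving linear equations in x and y:
7.0 x + 282.8 y = 8946.12
455.2 x + 363.6 y = 30018.49
Solving: x ≈ 41.498, y ≈ 30.607 km (keep extra digits for the depth step; rounded: 41.5, 30.6).
Then from the P sphere: z² = 184.64² − (x + 106.6)² − (y + 58.9)² with x = 41.498, y = 30.607, so z ≈ 64.400 ≈ 64.4 km.

(41.5, 30.6, 64.4)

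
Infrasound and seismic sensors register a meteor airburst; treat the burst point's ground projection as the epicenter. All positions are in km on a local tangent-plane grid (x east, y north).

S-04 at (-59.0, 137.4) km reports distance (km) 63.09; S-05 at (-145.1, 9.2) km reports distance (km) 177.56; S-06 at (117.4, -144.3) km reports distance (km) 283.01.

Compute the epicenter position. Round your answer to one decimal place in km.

-0.9 km east, 112.8 km north

Circle about each station: (x + 59.0)² + (y − 137.4)² = 63.09²; (x + 145.1)² + (y − 9.2)² = 177.56²; (x − 117.4)² + (y + 144.3)² = 283.01².
Subtracting the S-04 equation from the S-05 and S-06 equations removes the quadratic terms:
-172.2 x − 256.4 y = -28768.32
352.8 x − 563.4 y = -63868.82
Solving the 2×2 system: x ≈ -0.9, y ≈ 112.8 km.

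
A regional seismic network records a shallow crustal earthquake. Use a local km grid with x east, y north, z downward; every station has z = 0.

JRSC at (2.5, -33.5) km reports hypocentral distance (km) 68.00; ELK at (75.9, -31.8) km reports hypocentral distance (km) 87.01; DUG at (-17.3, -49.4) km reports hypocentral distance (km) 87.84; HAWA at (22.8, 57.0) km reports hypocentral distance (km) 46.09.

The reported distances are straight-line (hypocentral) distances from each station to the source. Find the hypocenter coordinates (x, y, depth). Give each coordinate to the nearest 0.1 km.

(17.8, 24.4, 32.2)

Each station gives a sphere (x−x_i)² + (y−y_i)² + z² = d_i² (stations at z=0).
Subtracting the JRSC sphere from ELK and DUG: z² cancels, leaving linear equations in x and y:
146.8 x + 3.4 y = 2696.81
-39.6 x − 31.8 y = -1480.72
Solving: x ≈ 17.806, y ≈ 24.390 km (keep extra digits for the depth step; rounded: 17.8, 24.4).
Then from the JRSC sphere: z² = 68.00² − (x − 2.5)² − (y + 33.5)² with x = 17.806, y = 24.390, so z ≈ 32.225 ≈ 32.2 km.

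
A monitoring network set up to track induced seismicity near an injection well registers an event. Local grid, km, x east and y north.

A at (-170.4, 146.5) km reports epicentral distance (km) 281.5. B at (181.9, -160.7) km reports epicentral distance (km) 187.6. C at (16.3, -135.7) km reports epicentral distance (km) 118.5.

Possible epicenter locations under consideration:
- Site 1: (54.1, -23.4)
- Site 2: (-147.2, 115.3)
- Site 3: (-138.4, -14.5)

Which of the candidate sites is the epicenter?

For each candidate, compare |candidate − station| to the reported distance:
Site 1: residuals A 0.0, B 0.0, C 0.0 → max 0.0 km
Site 2: residuals A 242.6, B 241.9, C 181.1 → max 242.6 km
Site 3: residuals A 117.4, B 164.5, C 78.0 → max 164.5 km
Only Site 1 has all residuals ≈ 0.

Site 1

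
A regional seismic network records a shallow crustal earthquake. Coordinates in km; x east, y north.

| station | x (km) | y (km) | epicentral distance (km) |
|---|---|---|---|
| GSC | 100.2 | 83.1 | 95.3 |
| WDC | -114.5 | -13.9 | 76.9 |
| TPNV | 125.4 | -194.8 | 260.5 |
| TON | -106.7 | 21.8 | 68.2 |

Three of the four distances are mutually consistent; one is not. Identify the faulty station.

Solve using three stations at a time. Using WDC, TPNV, TON (subtract circle equations pairwise → linear system) gives (x, y) ≈ (-40.3, 6.3).
Distances from that point to each station vs reported:
  GSC: calculated 160.1 vs reported 95.3 → residual 64.8 km
  WDC: calculated 76.9 vs reported 76.9 → residual 0.0 km
  TPNV: calculated 260.5 vs reported 260.5 → residual 0.0 km
  TON: calculated 68.2 vs reported 68.2 → residual 0.0 km
WDC, TPNV, TON are mutually consistent (residuals ≈ 0); GSC is off by 64.8 km.

GSC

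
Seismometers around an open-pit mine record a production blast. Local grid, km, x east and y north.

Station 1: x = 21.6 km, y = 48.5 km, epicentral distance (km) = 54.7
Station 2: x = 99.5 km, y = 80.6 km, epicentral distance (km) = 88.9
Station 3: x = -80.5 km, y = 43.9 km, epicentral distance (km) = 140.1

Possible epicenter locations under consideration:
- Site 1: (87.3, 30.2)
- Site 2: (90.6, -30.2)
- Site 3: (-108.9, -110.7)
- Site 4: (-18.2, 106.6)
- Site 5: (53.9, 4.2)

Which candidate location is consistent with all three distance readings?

Site 5

For each candidate, compare |candidate − station| to the reported distance:
Site 1: residuals Station 1 13.5, Station 2 37.0, Station 3 28.3 → max 37.0 km
Site 2: residuals Station 1 50.0, Station 2 22.3, Station 3 46.4 → max 50.0 km
Site 3: residuals Station 1 151.2, Station 2 194.0, Station 3 17.1 → max 194.0 km
Site 4: residuals Station 1 15.7, Station 2 31.6, Station 3 51.7 → max 51.7 km
Site 5: residuals Station 1 0.1, Station 2 0.1, Station 3 0.0 → max 0.1 km
Only Site 5 has all residuals ≈ 0.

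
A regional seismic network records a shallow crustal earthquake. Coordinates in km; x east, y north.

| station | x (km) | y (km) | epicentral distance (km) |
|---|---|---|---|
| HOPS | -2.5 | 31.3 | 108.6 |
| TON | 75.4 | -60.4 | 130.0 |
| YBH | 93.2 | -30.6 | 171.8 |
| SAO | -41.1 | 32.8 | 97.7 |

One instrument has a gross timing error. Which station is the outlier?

YBH

Solve using three stations at a time. Using HOPS, TON, SAO (subtract circle equations pairwise → linear system) gives (x, y) ≈ (-54.7, -64.1).
Distances from that point to each station vs reported:
  HOPS: calculated 108.7 vs reported 108.6 → residual 0.1 km
  TON: calculated 130.1 vs reported 130.0 → residual 0.1 km
  YBH: calculated 151.6 vs reported 171.8 → residual 20.2 km
  SAO: calculated 97.9 vs reported 97.7 → residual 0.2 km
HOPS, TON, SAO are mutually consistent (residuals ≈ 0); YBH is off by 20.2 km.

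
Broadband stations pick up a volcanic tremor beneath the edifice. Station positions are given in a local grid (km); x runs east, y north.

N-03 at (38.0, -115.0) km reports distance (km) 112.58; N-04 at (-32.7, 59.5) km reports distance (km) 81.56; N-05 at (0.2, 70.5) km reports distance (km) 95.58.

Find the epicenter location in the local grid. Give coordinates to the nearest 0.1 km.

Circle about each station: (x − 38.0)² + (y + 115.0)² = 112.58²; (x + 32.7)² + (y − 59.5)² = 81.56²; (x − 0.2)² + (y − 70.5)² = 95.58².
Subtracting pairs of circle equations eliminates x²+y² and gives linear equations (the radical axes):
-141.4 x + 349.0 y = -4037.24
-75.6 x + 371.0 y = -6159.99
Solving the 2×2 system: x ≈ -25.0, y ≈ -21.7 km.
Check against N-03 (with the unrounded x, y): √((x − 38.0)²+(y + 115.0)²) = 112.58 ≈ 112.58 km. ✓

x ≈ -25.0 km, y ≈ -21.7 km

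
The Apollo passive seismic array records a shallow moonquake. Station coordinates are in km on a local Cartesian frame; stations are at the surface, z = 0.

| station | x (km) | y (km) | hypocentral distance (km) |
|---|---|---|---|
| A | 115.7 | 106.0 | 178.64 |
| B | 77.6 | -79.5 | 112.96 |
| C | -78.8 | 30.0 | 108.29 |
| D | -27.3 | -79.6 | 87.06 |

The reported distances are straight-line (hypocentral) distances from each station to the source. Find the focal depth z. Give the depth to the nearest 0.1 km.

Each station gives a sphere (x−x_i)² + (y−y_i)² + z² = d_i² (stations at z=0).
Subtracting the A sphere from B and C: z² cancels, leaving linear equations in x and y:
-76.2 x − 371.0 y = 6871.81
-389.0 x − 152.0 y = 2672.48
Solving: x ≈ 0.399, y ≈ -18.604 km (keep extra digits for the depth step; rounded: 0.4, -18.6).
Then from the A sphere: z² = 178.64² − (x − 115.7)² − (y − 106.0)² with x = 0.399, y = -18.604, so z ≈ 55.604 ≈ 55.6 km.

depth ≈ 55.6 km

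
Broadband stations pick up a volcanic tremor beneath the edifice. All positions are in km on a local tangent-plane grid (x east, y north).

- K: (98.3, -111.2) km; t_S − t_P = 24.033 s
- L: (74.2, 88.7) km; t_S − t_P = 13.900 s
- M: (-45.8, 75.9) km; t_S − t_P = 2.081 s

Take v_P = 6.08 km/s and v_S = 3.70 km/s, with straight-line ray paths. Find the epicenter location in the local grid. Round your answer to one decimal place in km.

Distance from S−P lag: d = Δt · v_P v_S / (v_P − v_S) = Δt · (6.08·3.70)/(6.08−3.70) ≈ 9.4521·Δt.
So d_K = 227.16, d_L = 131.38, d_M = 19.67 km.
Circle about each station: (x − 98.3)² + (y + 111.2)² = 227.16²; (x − 74.2)² + (y − 88.7)² = 131.38²; (x + 45.8)² + (y − 75.9)² = 19.67².
Subtracting the K equation from the L and M equations removes the quadratic terms:
-48.2 x + 399.8 y = 25685.96
-288.2 x + 374.2 y = 37044.88
Solving the 2×2 system: x ≈ -53.5, y ≈ 57.8 km.

(-53.5, 57.8)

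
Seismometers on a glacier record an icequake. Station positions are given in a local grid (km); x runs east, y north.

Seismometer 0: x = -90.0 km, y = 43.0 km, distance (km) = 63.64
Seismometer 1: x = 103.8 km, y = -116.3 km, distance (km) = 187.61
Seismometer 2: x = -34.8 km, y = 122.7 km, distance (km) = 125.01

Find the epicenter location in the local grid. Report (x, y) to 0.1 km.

Circle about each station: (x + 90.0)² + (y − 43.0)² = 63.64²; (x − 103.8)² + (y + 116.3)² = 187.61²; (x + 34.8)² + (y − 122.7)² = 125.01².
Subtracting the Seismometer 0 equation from the Seismometer 1 and Seismometer 2 equations removes the quadratic terms:
387.6 x − 318.6 y = -16796.33
110.4 x + 159.4 y = -5260.12
Solving the 2×2 system: x ≈ -44.9, y ≈ -1.9 km.

-44.9 km east, -1.9 km north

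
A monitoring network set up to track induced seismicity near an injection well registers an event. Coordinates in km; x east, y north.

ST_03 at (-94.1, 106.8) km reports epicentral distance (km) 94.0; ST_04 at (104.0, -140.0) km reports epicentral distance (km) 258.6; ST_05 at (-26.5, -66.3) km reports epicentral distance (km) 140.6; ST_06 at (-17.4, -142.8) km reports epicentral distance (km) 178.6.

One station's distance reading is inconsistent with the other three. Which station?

Solve using three stations at a time. Using ST_03, ST_04, ST_06 (subtract circle equations pairwise → linear system) gives (x, y) ≈ (-104.3, 13.3).
Distances from that point to each station vs reported:
  ST_03: calculated 94.1 vs reported 94.0 → residual 0.1 km
  ST_04: calculated 258.6 vs reported 258.6 → residual 0.0 km
  ST_05: calculated 111.3 vs reported 140.6 → residual 29.3 km
  ST_06: calculated 178.6 vs reported 178.6 → residual 0.0 km
ST_03, ST_04, ST_06 are mutually consistent (residuals ≈ 0); ST_05 is off by 29.3 km.

ST_05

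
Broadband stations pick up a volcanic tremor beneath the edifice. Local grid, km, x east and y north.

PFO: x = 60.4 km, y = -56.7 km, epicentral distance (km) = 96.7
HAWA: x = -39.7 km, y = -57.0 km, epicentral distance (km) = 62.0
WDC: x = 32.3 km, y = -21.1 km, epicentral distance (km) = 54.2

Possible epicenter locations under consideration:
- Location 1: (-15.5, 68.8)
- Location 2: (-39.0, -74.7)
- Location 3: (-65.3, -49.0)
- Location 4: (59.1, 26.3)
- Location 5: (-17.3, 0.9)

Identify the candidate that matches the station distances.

For each candidate, compare |candidate − station| to the reported distance:
Location 1: residuals PFO 50.0, HAWA 66.1, WDC 47.6 → max 66.1 km
Location 2: residuals PFO 4.3, HAWA 44.3, WDC 35.0 → max 44.3 km
Location 3: residuals PFO 29.2, HAWA 35.2, WDC 47.3 → max 47.3 km
Location 4: residuals PFO 13.7, HAWA 67.2, WDC 0.3 → max 67.2 km
Location 5: residuals PFO 0.0, HAWA 0.1, WDC 0.1 → max 0.1 km
Only Location 5 has all residuals ≈ 0.

Location 5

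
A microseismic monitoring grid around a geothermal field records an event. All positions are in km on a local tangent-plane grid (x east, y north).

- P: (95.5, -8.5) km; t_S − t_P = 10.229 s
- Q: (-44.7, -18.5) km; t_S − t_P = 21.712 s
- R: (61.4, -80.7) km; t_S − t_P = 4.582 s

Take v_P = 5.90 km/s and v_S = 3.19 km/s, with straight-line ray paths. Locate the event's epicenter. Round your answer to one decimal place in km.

x ≈ 93.2 km, y ≈ -79.5 km

Distance from S−P lag: d = Δt · v_P v_S / (v_P − v_S) = Δt · (5.90·3.19)/(5.90−3.19) ≈ 6.9450·Δt.
So d_P = 71.04, d_Q = 150.79, d_R = 31.82 km.
Circle about each station: (x − 95.5)² + (y + 8.5)² = 71.04²; (x + 44.7)² + (y + 18.5)² = 150.79²; (x − 61.4)² + (y + 80.7)² = 31.82².
Subtracting the P equation from the Q and R equations removes the quadratic terms:
-280.4 x − 20.0 y = -24543.10
-68.2 x − 144.4 y = 5124.12
Solving the 2×2 system: x ≈ 93.2, y ≈ -79.5 km.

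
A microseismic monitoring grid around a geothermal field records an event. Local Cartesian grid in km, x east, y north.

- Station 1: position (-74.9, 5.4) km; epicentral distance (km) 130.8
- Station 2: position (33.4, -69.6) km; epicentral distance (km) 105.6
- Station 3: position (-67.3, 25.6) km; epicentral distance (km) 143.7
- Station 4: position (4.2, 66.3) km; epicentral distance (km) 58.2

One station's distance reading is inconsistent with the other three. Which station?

Station 3

Solve using three stations at a time. Using Station 1, Station 2, Station 4 (subtract circle equations pairwise → linear system) gives (x, y) ≈ (52.7, 34.2).
Distances from that point to each station vs reported:
  Station 1: calculated 130.8 vs reported 130.8 → residual 0.0 km
  Station 2: calculated 105.6 vs reported 105.6 → residual 0.0 km
  Station 3: calculated 120.3 vs reported 143.7 → residual 23.4 km
  Station 4: calculated 58.1 vs reported 58.2 → residual 0.1 km
Station 1, Station 2, Station 4 are mutually consistent (residuals ≈ 0); Station 3 is off by 23.4 km.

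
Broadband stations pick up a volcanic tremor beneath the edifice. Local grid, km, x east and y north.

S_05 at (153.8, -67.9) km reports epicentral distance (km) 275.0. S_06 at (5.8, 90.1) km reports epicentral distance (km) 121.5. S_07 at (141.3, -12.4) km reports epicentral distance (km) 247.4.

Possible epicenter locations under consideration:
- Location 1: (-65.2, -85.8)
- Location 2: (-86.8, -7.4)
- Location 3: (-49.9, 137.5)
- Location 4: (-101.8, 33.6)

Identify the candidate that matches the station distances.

Location 4

For each candidate, compare |candidate − station| to the reported distance:
Location 1: residuals S_05 55.3, S_06 68.2, S_07 28.2 → max 68.2 km
Location 2: residuals S_05 26.9, S_06 13.0, S_07 19.2 → max 26.9 km
Location 3: residuals S_05 14.3, S_06 48.4, S_07 4.4 → max 48.4 km
Location 4: residuals S_05 0.0, S_06 0.0, S_07 0.0 → max 0.0 km
Only Location 4 has all residuals ≈ 0.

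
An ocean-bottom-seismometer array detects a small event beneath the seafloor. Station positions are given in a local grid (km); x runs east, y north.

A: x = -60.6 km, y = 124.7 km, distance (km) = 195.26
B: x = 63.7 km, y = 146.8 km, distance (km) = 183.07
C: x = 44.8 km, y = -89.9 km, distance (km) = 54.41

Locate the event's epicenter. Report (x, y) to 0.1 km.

Circle about each station: (x + 60.6)² + (y − 124.7)² = 195.26²; (x − 63.7)² + (y − 146.8)² = 183.07²; (x − 44.8)² + (y + 89.9)² = 54.41².
Subtracting pairs of circle equations eliminates x²+y² and gives linear equations (the radical axes):
248.6 x + 44.2 y = 10997.32
210.8 x − 429.2 y = 26032.62
Solving the 2×2 system: x ≈ 50.6, y ≈ -35.8 km.
Check against A (with the unrounded x, y): √((x + 60.6)²+(y − 124.7)²) = 195.26 ≈ 195.26 km. ✓

x ≈ 50.6 km, y ≈ -35.8 km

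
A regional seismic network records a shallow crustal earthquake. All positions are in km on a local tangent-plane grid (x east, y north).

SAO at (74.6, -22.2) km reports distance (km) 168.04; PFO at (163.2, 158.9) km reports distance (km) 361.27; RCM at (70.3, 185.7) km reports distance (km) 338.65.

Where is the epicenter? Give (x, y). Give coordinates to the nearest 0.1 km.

Circle about each station: (x − 74.6)² + (y + 22.2)² = 168.04²; (x − 163.2)² + (y − 158.9)² = 361.27²; (x − 70.3)² + (y − 185.7)² = 338.65².
Subtracting the SAO equation from the PFO and RCM equations removes the quadratic terms:
177.2 x + 362.2 y = -56453.12
-8.6 x + 415.8 y = -53077.80
Solving the 2×2 system: x ≈ -55.3, y ≈ -128.8 km.

x ≈ -55.3 km, y ≈ -128.8 km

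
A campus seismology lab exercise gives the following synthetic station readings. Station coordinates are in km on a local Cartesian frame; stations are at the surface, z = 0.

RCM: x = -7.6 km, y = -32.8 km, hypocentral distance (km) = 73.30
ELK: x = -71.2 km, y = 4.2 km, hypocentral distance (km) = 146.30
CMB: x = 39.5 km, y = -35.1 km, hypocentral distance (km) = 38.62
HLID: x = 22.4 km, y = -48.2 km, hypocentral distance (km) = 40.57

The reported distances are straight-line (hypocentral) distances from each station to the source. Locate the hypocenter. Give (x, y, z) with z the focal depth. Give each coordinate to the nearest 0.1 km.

Each station gives a sphere (x−x_i)² + (y−y_i)² + z² = d_i² (stations at z=0).
Subtracting the RCM sphere from ELK and CMB: z² cancels, leaving linear equations in x and y:
-127.2 x + 74.0 y = -12077.32
94.2 x − 4.6 y = 5540.05
Solving: x ≈ 55.500, y ≈ -67.806 km (keep extra digits for the depth step; rounded: 55.5, -67.8).
Then from the RCM sphere: z² = 73.30² − (x + 7.6)² − (y + 32.8)² with x = 55.500, y = -67.806, so z ≈ 12.879 ≈ 12.9 km.

(55.5, -67.8, 12.9)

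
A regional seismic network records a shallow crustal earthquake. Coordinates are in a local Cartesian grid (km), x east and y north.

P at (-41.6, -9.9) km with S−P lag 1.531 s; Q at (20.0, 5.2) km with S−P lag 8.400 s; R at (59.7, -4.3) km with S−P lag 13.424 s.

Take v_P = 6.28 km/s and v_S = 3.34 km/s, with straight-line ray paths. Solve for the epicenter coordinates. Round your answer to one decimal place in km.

Distance from S−P lag: d = Δt · v_P v_S / (v_P − v_S) = Δt · (6.28·3.34)/(6.28−3.34) ≈ 7.1344·Δt.
So d_P = 10.92, d_Q = 59.93, d_R = 95.77 km.
Circle about each station: (x + 41.6)² + (y + 9.9)² = 10.92²; (x − 20.0)² + (y − 5.2)² = 59.93²; (x − 59.7)² + (y + 4.3)² = 95.77².
Subtracting the P equation from the Q and R equations removes the quadratic terms:
123.2 x + 30.2 y = -4873.89
202.6 x + 11.2 y = -7298.64
Solving the 2×2 system: x ≈ -35.0, y ≈ -18.6 km.

-35.0 km east, -18.6 km north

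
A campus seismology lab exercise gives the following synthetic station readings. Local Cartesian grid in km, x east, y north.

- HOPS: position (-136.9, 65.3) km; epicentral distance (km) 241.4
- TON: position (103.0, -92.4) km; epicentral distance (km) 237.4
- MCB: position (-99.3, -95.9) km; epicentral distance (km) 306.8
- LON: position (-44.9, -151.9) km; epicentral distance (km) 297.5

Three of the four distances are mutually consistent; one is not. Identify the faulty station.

Solve using three stations at a time. Using HOPS, TON, MCB (subtract circle equations pairwise → linear system) gives (x, y) ≈ (91.1, 144.7).
Distances from that point to each station vs reported:
  HOPS: calculated 241.4 vs reported 241.4 → residual 0.0 km
  TON: calculated 237.4 vs reported 237.4 → residual 0.0 km
  MCB: calculated 306.8 vs reported 306.8 → residual 0.0 km
  LON: calculated 326.3 vs reported 297.5 → residual 28.8 km
HOPS, TON, MCB are mutually consistent (residuals ≈ 0); LON is off by 28.8 km.

LON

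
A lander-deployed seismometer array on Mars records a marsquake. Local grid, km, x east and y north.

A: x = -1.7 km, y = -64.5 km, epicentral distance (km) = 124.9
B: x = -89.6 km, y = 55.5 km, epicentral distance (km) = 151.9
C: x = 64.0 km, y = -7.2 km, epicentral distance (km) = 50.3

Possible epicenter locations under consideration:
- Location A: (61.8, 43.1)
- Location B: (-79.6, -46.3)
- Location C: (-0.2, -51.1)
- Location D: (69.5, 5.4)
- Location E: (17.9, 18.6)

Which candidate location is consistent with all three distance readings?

Location A

For each candidate, compare |candidate − station| to the reported distance:
Location A: residuals A 0.0, B 0.0, C 0.0 → max 0.0 km
Location B: residuals A 44.9, B 49.6, C 98.5 → max 98.5 km
Location C: residuals A 111.4, B 12.8, C 27.5 → max 111.4 km
Location D: residuals A 25.1, B 14.9, C 36.6 → max 36.6 km
Location E: residuals A 39.5, B 38.2, C 2.5 → max 39.5 km
Only Location A has all residuals ≈ 0.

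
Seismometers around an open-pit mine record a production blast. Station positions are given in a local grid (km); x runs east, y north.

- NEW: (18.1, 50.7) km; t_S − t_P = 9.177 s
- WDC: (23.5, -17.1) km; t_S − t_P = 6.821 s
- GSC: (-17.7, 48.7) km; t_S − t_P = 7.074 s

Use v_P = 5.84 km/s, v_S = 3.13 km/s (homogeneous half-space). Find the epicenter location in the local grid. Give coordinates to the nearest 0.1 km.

(-18.8, 1.0)

Distance from S−P lag: d = Δt · v_P v_S / (v_P − v_S) = Δt · (5.84·3.13)/(5.84−3.13) ≈ 6.7451·Δt.
So d_NEW = 61.90, d_WDC = 46.01, d_GSC = 47.71 km.
Circle about each station: (x − 18.1)² + (y − 50.7)² = 61.90²; (x − 23.5)² + (y + 17.1)² = 46.01²; (x + 17.7)² + (y − 48.7)² = 47.71².
Subtracting pairs of circle equations eliminates x²+y² and gives linear equations (the radical axes):
10.8 x − 135.6 y = -338.75
-71.6 x − 4.0 y = 1342.25
Solving the 2×2 system: x ≈ -18.8, y ≈ 1.0 km.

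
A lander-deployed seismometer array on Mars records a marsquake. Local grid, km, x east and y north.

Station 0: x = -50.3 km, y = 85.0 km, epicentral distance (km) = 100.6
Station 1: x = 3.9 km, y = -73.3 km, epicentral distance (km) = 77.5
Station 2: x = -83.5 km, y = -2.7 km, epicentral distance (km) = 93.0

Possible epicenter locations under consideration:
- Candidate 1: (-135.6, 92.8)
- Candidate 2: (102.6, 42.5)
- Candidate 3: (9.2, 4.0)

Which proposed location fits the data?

Candidate 3

For each candidate, compare |candidate − station| to the reported distance:
Candidate 1: residuals Station 0 14.9, Station 1 139.4, Station 2 15.8 → max 139.4 km
Candidate 2: residuals Station 0 58.1, Station 1 74.7, Station 2 98.5 → max 98.5 km
Candidate 3: residuals Station 0 0.1, Station 1 0.0, Station 2 0.1 → max 0.1 km
Only Candidate 3 has all residuals ≈ 0.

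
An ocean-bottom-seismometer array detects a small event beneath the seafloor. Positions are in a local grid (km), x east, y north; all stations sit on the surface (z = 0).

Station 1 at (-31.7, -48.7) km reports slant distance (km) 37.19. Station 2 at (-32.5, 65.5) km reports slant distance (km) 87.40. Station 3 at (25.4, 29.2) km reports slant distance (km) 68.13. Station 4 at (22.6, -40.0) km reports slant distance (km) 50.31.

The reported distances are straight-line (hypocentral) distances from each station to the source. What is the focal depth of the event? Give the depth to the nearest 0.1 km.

z ≈ 18.4 km

Each station gives a sphere (x−x_i)² + (y−y_i)² + z² = d_i² (stations at z=0).
Subtracting the Station 1 sphere from Station 2 and Station 3: z² cancels, leaving linear equations in x and y:
-1.6 x + 228.4 y = -4285.74
114.2 x + 155.8 y = -5137.38
Solving: x ≈ -19.203, y ≈ -18.899 km (keep extra digits for the depth step; rounded: -19.2, -18.9).
Then from the Station 1 sphere: z² = 37.19² − (x + 31.7)² − (y + 48.7)² with x = -19.203, y = -18.899, so z ≈ 18.407 ≈ 18.4 km.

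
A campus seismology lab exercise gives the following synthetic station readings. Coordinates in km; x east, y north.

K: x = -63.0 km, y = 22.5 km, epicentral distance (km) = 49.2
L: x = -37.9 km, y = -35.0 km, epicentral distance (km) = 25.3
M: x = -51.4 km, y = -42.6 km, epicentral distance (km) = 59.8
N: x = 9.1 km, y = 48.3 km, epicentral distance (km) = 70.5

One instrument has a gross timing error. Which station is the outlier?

M

Solve using three stations at a time. Using K, L, N (subtract circle equations pairwise → linear system) gives (x, y) ≈ (-27.7, -11.8).
Distances from that point to each station vs reported:
  K: calculated 49.2 vs reported 49.2 → residual 0.0 km
  L: calculated 25.3 vs reported 25.3 → residual 0.0 km
  M: calculated 38.8 vs reported 59.8 → residual 21.0 km
  N: calculated 70.5 vs reported 70.5 → residual 0.0 km
K, L, N are mutually consistent (residuals ≈ 0); M is off by 21.0 km.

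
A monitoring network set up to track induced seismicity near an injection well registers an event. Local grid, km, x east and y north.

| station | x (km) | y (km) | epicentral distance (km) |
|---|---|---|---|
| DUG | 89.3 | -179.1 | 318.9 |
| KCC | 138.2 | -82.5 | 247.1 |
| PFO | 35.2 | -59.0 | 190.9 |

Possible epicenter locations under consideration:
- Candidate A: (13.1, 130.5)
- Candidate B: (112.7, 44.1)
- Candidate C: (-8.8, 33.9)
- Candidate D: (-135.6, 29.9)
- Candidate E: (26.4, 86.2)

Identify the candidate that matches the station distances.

Candidate A

For each candidate, compare |candidate − station| to the reported distance:
Candidate A: residuals DUG 0.1, KCC 0.1, PFO 0.1 → max 0.1 km
Candidate B: residuals DUG 94.5, KCC 118.0, PFO 61.9 → max 118.0 km
Candidate C: residuals DUG 84.4, KCC 59.6, PFO 88.1 → max 88.1 km
Candidate D: residuals DUG 11.9, KCC 48.9, PFO 1.7 → max 48.9 km
Candidate E: residuals DUG 46.2, KCC 44.7, PFO 45.4 → max 46.2 km
Only Candidate A has all residuals ≈ 0.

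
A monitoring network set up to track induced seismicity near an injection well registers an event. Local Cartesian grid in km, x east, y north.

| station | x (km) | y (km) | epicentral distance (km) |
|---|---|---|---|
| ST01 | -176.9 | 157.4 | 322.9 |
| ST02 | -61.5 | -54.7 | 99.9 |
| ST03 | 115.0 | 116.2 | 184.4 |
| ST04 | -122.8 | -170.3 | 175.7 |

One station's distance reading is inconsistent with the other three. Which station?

Solve using three stations at a time. Using ST01, ST02, ST04 (subtract circle equations pairwise → linear system) gives (x, y) ≈ (32.6, -88.3).
Distances from that point to each station vs reported:
  ST01: calculated 322.9 vs reported 322.9 → residual 0.0 km
  ST02: calculated 99.9 vs reported 99.9 → residual 0.0 km
  ST03: calculated 220.5 vs reported 184.4 → residual 36.1 km
  ST04: calculated 175.7 vs reported 175.7 → residual 0.0 km
ST01, ST02, ST04 are mutually consistent (residuals ≈ 0); ST03 is off by 36.1 km.

ST03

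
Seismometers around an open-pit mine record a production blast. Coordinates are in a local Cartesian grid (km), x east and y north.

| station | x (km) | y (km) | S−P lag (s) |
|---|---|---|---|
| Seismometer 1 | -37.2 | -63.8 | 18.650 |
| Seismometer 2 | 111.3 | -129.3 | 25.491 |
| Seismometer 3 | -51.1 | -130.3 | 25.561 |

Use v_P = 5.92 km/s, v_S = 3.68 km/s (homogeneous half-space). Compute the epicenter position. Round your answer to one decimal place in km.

(29.7, 104.8)

Distance from S−P lag: d = Δt · v_P v_S / (v_P − v_S) = Δt · (5.92·3.68)/(5.92−3.68) ≈ 9.7257·Δt.
So d_Seismometer 1 = 181.38, d_Seismometer 2 = 247.92, d_Seismometer 3 = 248.60 km.
Circle about each station: (x + 37.2)² + (y + 63.8)² = 181.38²; (x − 111.3)² + (y + 129.3)² = 247.92²; (x + 51.1)² + (y + 130.3)² = 248.60².
Subtracting the Seismometer 1 equation from the Seismometer 2 and Seismometer 3 equations removes the quadratic terms:
297.0 x − 131.0 y = -4913.72
-27.8 x − 133.0 y = -14768.24
Solving the 2×2 system: x ≈ 29.7, y ≈ 104.8 km.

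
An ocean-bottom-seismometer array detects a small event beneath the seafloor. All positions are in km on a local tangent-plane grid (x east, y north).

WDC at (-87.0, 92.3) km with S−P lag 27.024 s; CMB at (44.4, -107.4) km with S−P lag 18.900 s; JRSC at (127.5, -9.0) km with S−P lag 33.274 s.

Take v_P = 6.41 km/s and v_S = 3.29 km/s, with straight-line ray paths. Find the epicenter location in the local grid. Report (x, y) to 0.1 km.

(-82.2, -90.3)

Distance from S−P lag: d = Δt · v_P v_S / (v_P − v_S) = Δt · (6.41·3.29)/(6.41−3.29) ≈ 6.7593·Δt.
So d_WDC = 182.66, d_CMB = 127.75, d_JRSC = 224.91 km.
Circle about each station: (x + 87.0)² + (y − 92.3)² = 182.66²; (x − 44.4)² + (y + 107.4)² = 127.75²; (x − 127.5)² + (y + 9.0)² = 224.91².
Subtracting pairs of circle equations eliminates x²+y² and gives linear equations (the radical axes):
262.8 x − 399.4 y = 14462.44
429.0 x − 202.6 y = -16970.87
Solving the 2×2 system: x ≈ -82.2, y ≈ -90.3 km.
Check against WDC (with the unrounded x, y): √((x + 87.0)²+(y − 92.3)²) = 182.66 ≈ 182.66 km. ✓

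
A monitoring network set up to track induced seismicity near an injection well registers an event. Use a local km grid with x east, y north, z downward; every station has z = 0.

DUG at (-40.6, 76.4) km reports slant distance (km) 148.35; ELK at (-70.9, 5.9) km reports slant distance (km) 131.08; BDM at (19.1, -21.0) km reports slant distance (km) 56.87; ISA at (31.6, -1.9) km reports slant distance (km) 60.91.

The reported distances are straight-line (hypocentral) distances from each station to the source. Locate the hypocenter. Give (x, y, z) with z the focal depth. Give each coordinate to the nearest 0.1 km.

Each station gives a sphere (x−x_i)² + (y−y_i)² + z² = d_i² (stations at z=0).
Subtracting the DUG sphere from ELK and BDM: z² cancels, leaving linear equations in x and y:
-60.6 x − 141.0 y = 2402.06
119.4 x − 194.8 y = 12094.02
Solving: x ≈ 43.203, y ≈ -35.604 km (keep extra digits for the depth step; rounded: 43.2, -35.6).
Then from the DUG sphere: z² = 148.35² − (x + 40.6)² − (y − 76.4)² with x = 43.203, y = -35.604, so z ≈ 49.395 ≈ 49.4 km.

x ≈ 43.2 km, y ≈ -35.6 km, depth ≈ 49.4 km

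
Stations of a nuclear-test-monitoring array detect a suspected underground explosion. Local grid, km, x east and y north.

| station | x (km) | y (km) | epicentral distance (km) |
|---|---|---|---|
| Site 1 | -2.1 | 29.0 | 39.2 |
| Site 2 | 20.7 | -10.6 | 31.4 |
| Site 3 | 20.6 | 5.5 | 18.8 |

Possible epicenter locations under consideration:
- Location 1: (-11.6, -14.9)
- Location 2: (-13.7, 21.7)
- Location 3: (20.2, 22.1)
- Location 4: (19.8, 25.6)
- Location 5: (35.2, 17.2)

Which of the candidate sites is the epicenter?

For each candidate, compare |candidate − station| to the reported distance:
Location 1: residuals Site 1 5.7, Site 2 1.2, Site 3 19.3 → max 19.3 km
Location 2: residuals Site 1 25.5, Site 2 15.8, Site 3 19.1 → max 25.5 km
Location 3: residuals Site 1 15.9, Site 2 1.3, Site 3 2.2 → max 15.9 km
Location 4: residuals Site 1 17.0, Site 2 4.8, Site 3 1.3 → max 17.0 km
Location 5: residuals Site 1 0.1, Site 2 0.0, Site 3 0.1 → max 0.1 km
Only Location 5 has all residuals ≈ 0.

Location 5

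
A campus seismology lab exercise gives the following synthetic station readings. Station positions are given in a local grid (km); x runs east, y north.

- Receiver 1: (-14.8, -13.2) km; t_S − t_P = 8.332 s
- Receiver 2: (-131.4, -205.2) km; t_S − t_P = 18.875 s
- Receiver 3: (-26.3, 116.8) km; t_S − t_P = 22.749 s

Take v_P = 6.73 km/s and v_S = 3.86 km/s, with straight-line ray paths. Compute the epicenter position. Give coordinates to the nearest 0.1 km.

-6.9 km east, -88.2 km north

Distance from S−P lag: d = Δt · v_P v_S / (v_P − v_S) = Δt · (6.73·3.86)/(6.73−3.86) ≈ 9.0515·Δt.
So d_Receiver 1 = 75.42, d_Receiver 2 = 170.85, d_Receiver 3 = 205.91 km.
Circle about each station: (x + 14.8)² + (y + 13.2)² = 75.42²; (x + 131.4)² + (y + 205.2)² = 170.85²; (x + 26.3)² + (y − 116.8)² = 205.91².
Subtracting the Receiver 1 equation from the Receiver 2 and Receiver 3 equations removes the quadratic terms:
-233.2 x − 384.0 y = 35478.17
-23.0 x + 260.0 y = -22770.10
Solving the 2×2 system: x ≈ -6.9, y ≈ -88.2 km.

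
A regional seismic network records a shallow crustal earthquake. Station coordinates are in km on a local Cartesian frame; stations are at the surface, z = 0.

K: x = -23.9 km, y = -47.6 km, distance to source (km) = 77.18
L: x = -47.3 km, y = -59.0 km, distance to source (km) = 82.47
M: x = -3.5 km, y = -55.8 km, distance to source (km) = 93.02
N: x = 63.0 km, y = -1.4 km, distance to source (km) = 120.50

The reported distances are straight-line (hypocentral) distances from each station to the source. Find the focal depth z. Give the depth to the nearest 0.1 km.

z ≈ 30.7 km

Each station gives a sphere (x−x_i)² + (y−y_i)² + z² = d_i² (stations at z=0).
Subtracting the K sphere from L and M: z² cancels, leaving linear equations in x and y:
-46.8 x − 22.8 y = 2036.77
40.8 x − 16.4 y = -2407.05
Solving: x ≈ -52.000, y ≈ 17.405 km (keep extra digits for the depth step; rounded: -52.0, 17.4).
Then from the K sphere: z² = 77.18² − (x + 23.9)² − (y + 47.6)² with x = -52.000, y = 17.405, so z ≈ 30.684 ≈ 30.7 km.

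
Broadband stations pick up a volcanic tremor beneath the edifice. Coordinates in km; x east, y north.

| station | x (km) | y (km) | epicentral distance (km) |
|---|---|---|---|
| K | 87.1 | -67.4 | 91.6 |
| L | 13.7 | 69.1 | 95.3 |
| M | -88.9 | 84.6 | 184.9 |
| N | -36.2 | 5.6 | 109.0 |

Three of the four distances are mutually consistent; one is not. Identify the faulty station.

K

Solve using three stations at a time. Using L, M, N (subtract circle equations pairwise → linear system) gives (x, y) ≈ (72.2, -6.2).
Distances from that point to each station vs reported:
  K: calculated 63.0 vs reported 91.6 → residual 28.6 km
  L: calculated 95.3 vs reported 95.3 → residual 0.0 km
  M: calculated 184.9 vs reported 184.9 → residual 0.0 km
  N: calculated 109.0 vs reported 109.0 → residual 0.0 km
L, M, N are mutually consistent (residuals ≈ 0); K is off by 28.6 km.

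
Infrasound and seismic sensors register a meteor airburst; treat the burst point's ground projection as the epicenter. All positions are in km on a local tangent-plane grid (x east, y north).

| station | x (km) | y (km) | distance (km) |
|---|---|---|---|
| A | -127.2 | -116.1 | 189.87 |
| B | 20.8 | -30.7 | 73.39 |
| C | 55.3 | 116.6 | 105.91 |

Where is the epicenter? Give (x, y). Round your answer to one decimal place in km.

Circle about each station: (x + 127.2)² + (y + 116.1)² = 189.87²; (x − 20.8)² + (y + 30.7)² = 73.39²; (x − 55.3)² + (y − 116.6)² = 105.91².
Subtracting pairs of circle equations eliminates x²+y² and gives linear equations (the radical axes):
296.0 x + 170.8 y = 2380.60
365.0 x + 465.4 y = 11828.29
Solving the 2×2 system: x ≈ -12.1, y ≈ 34.9 km.

(-12.1, 34.9)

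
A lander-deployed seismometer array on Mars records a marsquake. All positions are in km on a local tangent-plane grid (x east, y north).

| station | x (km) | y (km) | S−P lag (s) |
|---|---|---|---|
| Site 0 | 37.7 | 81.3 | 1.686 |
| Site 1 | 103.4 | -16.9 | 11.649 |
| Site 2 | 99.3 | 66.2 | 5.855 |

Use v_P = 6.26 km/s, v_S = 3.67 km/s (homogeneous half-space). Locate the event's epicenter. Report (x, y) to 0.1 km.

47.5 km east, 70.0 km north

Distance from S−P lag: d = Δt · v_P v_S / (v_P − v_S) = Δt · (6.26·3.67)/(6.26−3.67) ≈ 8.8703·Δt.
So d_Site 0 = 14.96, d_Site 1 = 103.33, d_Site 2 = 51.94 km.
Circle about each station: (x − 37.7)² + (y − 81.3)² = 14.96²; (x − 103.4)² + (y + 16.9)² = 103.33²; (x − 99.3)² + (y − 66.2)² = 51.94².
Subtracting pairs of circle equations eliminates x²+y² and gives linear equations (the radical axes):
131.4 x − 196.4 y = -7507.10
123.2 x − 30.2 y = 3737.99
Solving the 2×2 system: x ≈ 47.5, y ≈ 70.0 km.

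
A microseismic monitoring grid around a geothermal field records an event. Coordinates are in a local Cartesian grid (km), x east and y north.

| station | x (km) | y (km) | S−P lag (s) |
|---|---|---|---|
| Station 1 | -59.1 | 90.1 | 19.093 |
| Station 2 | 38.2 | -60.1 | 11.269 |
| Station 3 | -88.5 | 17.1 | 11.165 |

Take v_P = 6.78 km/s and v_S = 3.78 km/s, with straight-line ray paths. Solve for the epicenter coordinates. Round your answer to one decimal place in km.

Distance from S−P lag: d = Δt · v_P v_S / (v_P − v_S) = Δt · (6.78·3.78)/(6.78−3.78) ≈ 8.5428·Δt.
So d_Station 1 = 163.11, d_Station 2 = 96.27, d_Station 3 = 95.38 km.
Circle about each station: (x + 59.1)² + (y − 90.1)² = 163.11²; (x − 38.2)² + (y + 60.1)² = 96.27²; (x + 88.5)² + (y − 17.1)² = 95.38².
Subtracting the Station 1 equation from the Station 2 and Station 3 equations removes the quadratic terms:
194.6 x − 300.4 y = 10797.39
-58.8 x − 146.0 y = 14021.37
Solving the 2×2 system: x ≈ -57.2, y ≈ -73.0 km.
Check against Station 1 (with the unrounded x, y): √((x + 59.1)²+(y − 90.1)²) = 163.11 ≈ 163.11 km. ✓

x ≈ -57.2 km, y ≈ -73.0 km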